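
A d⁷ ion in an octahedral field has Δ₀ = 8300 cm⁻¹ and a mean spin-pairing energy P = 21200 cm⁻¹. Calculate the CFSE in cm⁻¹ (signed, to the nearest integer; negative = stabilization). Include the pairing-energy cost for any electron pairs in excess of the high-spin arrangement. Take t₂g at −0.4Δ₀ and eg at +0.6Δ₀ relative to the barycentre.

With Δ₀ < P the complex is high-spin.
Configuration: t₂g⁵ eg².
Orbital CFSE = -0.8Δ₀ = -0.8 × 8300 = -6640 cm⁻¹.
High-spin has no excess pairs, so no pairing correction applies.

-6640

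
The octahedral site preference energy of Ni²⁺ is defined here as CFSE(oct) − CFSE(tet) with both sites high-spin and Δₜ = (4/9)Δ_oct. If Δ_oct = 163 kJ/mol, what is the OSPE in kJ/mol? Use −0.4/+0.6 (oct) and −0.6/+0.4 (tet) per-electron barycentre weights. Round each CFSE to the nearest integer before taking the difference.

Ni is in group 10, so Ni²⁺ is d⁸ (10 − 2 = 8).
Octahedral high-spin t₂g⁶ eg²: CFSE = -1.2 × 163 = -196 kJ/mol.
Tetrahedral: e⁴ t₂⁴, CFSE = 4(−0.6) + 4(+0.4) = -0.8Δₜ = -0.8 × (4/9) × 163 = -58 kJ/mol.
OSPE = -196 − (-58) = -138 kJ/mol.

-138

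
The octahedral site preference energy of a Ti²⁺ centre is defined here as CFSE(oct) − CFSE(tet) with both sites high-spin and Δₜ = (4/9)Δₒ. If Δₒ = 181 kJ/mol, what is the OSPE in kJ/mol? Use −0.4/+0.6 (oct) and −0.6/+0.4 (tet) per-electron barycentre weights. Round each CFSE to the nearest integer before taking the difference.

Ti²⁺: group 4, so d-count = 4 − 2 = 2.
Octahedral (high-spin): t₂g² eg⁰, CFSE = 2(−0.4) + 0(+0.6) = -0.8Δₒ = -0.8 × 181 = -145 kJ/mol.
Tetrahedral e² t₂⁰ gives -1.2Δₜ = -1.2 × (4/9) × 181 = -97 kJ/mol.
OSPE = -145 − (-97) = -48 kJ/mol.

-48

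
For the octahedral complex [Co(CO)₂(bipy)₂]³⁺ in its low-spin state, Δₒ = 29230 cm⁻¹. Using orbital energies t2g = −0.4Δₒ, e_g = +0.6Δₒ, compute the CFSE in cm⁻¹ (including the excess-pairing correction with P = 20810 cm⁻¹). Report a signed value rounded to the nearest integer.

Ligand charges: 2×(+0) from CO and 2×(+0) from bipy sum to +0; with overall charge +3, Co is +3.
Group 9 minus oxidation state +3 gives a d⁶ configuration for Co³⁺.
The d⁶ electrons fill as t2g^6 e_g^0.
CFSE(orbital) = 6×(-0.4Δₒ) + 0×(0.6Δₒ) = -2.4Δₒ; with Δₒ = 29230 cm⁻¹ that is -70152 cm⁻¹.
Relative to high-spin t2g^4 e_g^2 (1 paired), the low-spin configuration has 2 additional pairs, contributing +2 × 20810 = +41620 cm⁻¹.
Net CFSE = -70152 + 41620 = -28532 cm⁻¹.

-28532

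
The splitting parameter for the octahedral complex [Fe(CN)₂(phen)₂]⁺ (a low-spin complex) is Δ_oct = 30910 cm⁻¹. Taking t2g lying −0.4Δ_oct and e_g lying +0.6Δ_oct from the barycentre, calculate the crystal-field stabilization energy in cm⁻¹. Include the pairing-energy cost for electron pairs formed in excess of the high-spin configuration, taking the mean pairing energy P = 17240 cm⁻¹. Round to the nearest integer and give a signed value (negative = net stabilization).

-27340

Ligand charges: 2×(-1) from CN⁻ and 2×(+0) from phen sum to -2; with overall charge +1, Fe is +3.
Fe is in group 8, so Fe³⁺ is d⁵ (8 − 3 = 5).
The d⁵ electrons fill as t2g^5 e_g^0.
Orbital CFSE = 5(-0.4) + 0(0.6) = -2.0Δ_oct = -2.0 × 30910 = -61820 cm⁻¹.
Pairing penalty: 2 pairs vs 0 in the high-spin reference → 2 extra × P = 34480 cm⁻¹.
Net CFSE = -61820 + 34480 = -27340 cm⁻¹.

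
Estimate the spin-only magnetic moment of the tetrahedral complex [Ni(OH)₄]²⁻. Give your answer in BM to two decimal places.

Each OH⁻ contributes -1; 4 × (-1) = -4. With overall charge -2, Ni is in the +2 oxidation state.
Group 10 minus oxidation state +2 gives a d⁸ configuration for Ni²⁺.
Tetrahedral fields are weak (Δₜ ≈ 4/9 Δₒ), so electrons fill high-spin.
Configuration: e⁴ t₂⁴ → 2 unpaired electrons.
μ(spin-only) = √[2(2+2)] = √8 ≈ 2.83 BM.

2.83 BM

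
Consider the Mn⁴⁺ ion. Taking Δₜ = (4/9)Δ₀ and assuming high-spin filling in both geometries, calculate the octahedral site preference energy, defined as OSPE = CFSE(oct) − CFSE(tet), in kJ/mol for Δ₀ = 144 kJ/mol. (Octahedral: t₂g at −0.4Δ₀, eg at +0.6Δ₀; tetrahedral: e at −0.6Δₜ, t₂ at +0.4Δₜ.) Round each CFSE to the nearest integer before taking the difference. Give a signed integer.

Mn is in group 7, so Mn⁴⁺ is d³ (7 − 4 = 3).
Octahedral (high-spin): t₂g³ eg⁰, CFSE = 3(−0.4) + 0(+0.6) = -1.2Δ₀ = -1.2 × 144 = -173 kJ/mol.
Tetrahedral: e² t₂¹, CFSE = 2(−0.6) + 1(+0.4) = -0.8Δₜ = -0.8 × (4/9) × 144 = -51 kJ/mol.
OSPE = CFSE(oct) − CFSE(tet) = -173 − (-51) = -122 kJ/mol.

-122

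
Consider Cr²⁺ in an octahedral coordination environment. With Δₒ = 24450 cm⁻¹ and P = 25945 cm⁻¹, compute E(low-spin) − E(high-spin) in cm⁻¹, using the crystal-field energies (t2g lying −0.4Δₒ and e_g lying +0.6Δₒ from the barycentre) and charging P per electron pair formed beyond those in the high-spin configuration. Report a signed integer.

Cr sits in group 6; removing 2 electrons leaves Cr²⁺ with 6 − 2 = 4 d electrons.
High-spin: t2g^3 e_g^1, CFSE = -0.6Δₒ = -14670 cm⁻¹.
For low-spin the configuration is t2g^4 e_g^0: orbital energy -1.6 × 24450 = -39120 cm⁻¹, and 1 additional pair relative to high-spin adds 25945 cm⁻¹, giving -13175 cm⁻¹.
Thus E(LS) − E(HS) = 1495 cm⁻¹.

1495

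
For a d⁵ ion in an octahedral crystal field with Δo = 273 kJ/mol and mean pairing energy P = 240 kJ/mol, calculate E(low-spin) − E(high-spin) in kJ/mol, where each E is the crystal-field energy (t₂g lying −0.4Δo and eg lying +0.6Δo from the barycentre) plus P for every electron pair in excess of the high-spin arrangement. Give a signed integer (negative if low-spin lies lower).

High-spin: t₂g³ eg², CFSE = 0.0Δo = 0 kJ/mol.
For low-spin the configuration is t₂g⁵ eg⁰: orbital energy -2.0 × 273 = -546 kJ/mol, and 2 additional pairs relative to high-spin add 480 kJ/mol, giving -66 kJ/mol.
Thus E(LS) − E(HS) = -66 kJ/mol.

-66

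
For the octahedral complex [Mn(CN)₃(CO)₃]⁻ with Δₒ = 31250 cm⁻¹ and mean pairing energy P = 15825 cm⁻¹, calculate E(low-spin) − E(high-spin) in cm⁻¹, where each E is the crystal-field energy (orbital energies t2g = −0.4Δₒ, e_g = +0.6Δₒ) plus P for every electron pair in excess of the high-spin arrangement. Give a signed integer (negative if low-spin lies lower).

Ligand charges: 3×(-1) from CN⁻ and 3×(+0) from CO sum to -3; with overall charge -1, Mn is +2.
Mn²⁺: group 7, so d-count = 7 − 2 = 5.
High-spin: t2g^3 e_g^2, CFSE = 0.0Δₒ = 0 cm⁻¹.
Low-spin t2g^5 e_g^0 gives -2.0Δₒ = -62500 cm⁻¹, but forming 2 extra pairs costs 2P = 31650 cm⁻¹, so E(LS) = -62500 + 31650 = -30850 cm⁻¹.
The difference is -30850 − (0) = -30850 cm⁻¹, so low-spin lies lower.

-30850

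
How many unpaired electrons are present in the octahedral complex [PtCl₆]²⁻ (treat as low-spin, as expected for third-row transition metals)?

Each Cl⁻ contributes -1; 6 × (-1) = -6. With overall charge -2, Pt is in the +4 oxidation state.
Pt⁴⁺: group 10, so d-count = 10 − 4 = 6.
Configuration: t₂g⁶ eg⁰, giving 0 unpaired electrons.

0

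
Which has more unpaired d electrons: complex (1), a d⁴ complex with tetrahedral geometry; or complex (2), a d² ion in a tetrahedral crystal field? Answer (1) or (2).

(1): Tetrahedral fields are weak (Δₜ ≈ 4/9 Δₒ), so electrons fill high-spin; e² t₂² → 4 unpaired.
(2): Tetrahedral fields are weak (Δₜ ≈ 4/9 Δₒ), so electrons fill high-spin; e^2 t2^0 → 2 unpaired.
So (1) has more unpaired electrons.

(1)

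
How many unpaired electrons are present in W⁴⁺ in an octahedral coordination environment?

W⁴⁺: group 6, so d-count = 6 − 4 = 2.
Configuration: t₂g² eg⁰, giving 2 unpaired electrons.

2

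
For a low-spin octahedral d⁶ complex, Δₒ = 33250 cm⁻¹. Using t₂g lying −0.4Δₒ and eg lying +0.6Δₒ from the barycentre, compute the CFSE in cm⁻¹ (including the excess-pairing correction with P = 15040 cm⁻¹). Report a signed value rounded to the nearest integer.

The d⁶ electrons fill as t₂g⁶ eg⁰.
Orbital CFSE = 6(-0.4) + 0(0.6) = -2.4Δₒ = -2.4 × 33250 = -79800 cm⁻¹.
High-spin d⁶ would be t₂g⁴ eg² with 1 pair; low-spin has 3, so 2 excess pairs cost +2P = +30080 cm⁻¹.
Overall CFSE = -79800 + 30080 = -49720 cm⁻¹.

-49720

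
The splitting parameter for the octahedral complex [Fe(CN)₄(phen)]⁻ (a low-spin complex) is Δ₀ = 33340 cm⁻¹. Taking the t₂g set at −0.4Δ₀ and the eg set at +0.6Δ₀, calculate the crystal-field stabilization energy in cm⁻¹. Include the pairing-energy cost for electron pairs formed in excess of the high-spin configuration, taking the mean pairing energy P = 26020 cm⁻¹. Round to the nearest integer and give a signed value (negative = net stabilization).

Ligand charges: 4×(-1) from CN⁻ and 1×(+0) from phen sum to -4; with overall charge -1, Fe is +3.
Fe³⁺: group 8, so d-count = 8 − 3 = 5.
The d⁵ electrons fill as t₂g⁵ eg⁰.
CFSE(orbital) = 5×(-0.4Δ₀) + 0×(0.6Δ₀) = -2.0Δ₀; with Δ₀ = 33340 cm⁻¹ that is -66680 cm⁻¹.
High-spin d⁵ would be t₂g³ eg² with 0 pairs; low-spin has 2, so 2 excess pairs cost +2P = +52040 cm⁻¹.
Overall CFSE = -66680 + 52040 = -14640 cm⁻¹.

-14640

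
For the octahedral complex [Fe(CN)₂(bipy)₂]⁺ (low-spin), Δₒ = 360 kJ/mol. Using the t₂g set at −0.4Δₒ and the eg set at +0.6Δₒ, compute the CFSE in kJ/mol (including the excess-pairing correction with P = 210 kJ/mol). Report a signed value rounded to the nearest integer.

-300

Ligand charges: 2×(-1) from CN⁻ and 2×(+0) from bipy sum to -2; with overall charge +1, Fe is +3.
Fe sits in group 8; removing 3 electrons leaves Fe³⁺ with 8 − 3 = 5 d electrons.
The d⁵ electrons fill as t₂g⁵ eg⁰.
Orbital CFSE = 5(-0.4) + 0(0.6) = -2.0Δₒ = -2.0 × 360 = -720 kJ/mol.
Relative to high-spin t₂g³ eg² (0 paired), the low-spin configuration has 2 additional pairs, contributing +2 × 210 = +420 kJ/mol.
Overall CFSE = -720 + 420 = -300 kJ/mol.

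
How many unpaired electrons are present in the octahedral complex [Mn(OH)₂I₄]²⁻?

3

Ligand charges: 2×(-1) from OH⁻ and 4×(-1) from I⁻ sum to -6; with overall charge -2, Mn is +4.
Mn⁴⁺: group 7, so d-count = 7 − 4 = 3.
Configuration: t₂g³ eg⁰, giving 3 unpaired electrons.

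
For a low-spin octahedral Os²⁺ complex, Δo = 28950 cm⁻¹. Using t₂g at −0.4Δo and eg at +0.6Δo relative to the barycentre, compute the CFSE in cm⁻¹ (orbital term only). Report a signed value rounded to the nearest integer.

Os sits in group 8; removing 2 electrons leaves Os²⁺ with 8 − 2 = 6 d electrons.
Electron filling gives t₂g⁶ eg⁰.
CFSE(orbital) = 6×(-0.4Δo) + 0×(0.6Δo) = -2.4Δo; with Δo = 28950 cm⁻¹ that is -69480 cm⁻¹.

-69480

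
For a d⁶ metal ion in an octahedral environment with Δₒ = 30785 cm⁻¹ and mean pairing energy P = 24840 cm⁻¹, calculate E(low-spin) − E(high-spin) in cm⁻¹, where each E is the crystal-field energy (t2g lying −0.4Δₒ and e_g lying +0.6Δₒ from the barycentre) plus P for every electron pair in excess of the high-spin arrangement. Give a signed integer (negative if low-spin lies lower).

-11890

In the high-spin limit (t2g^4 e_g^2) the orbital term is -0.4Δₒ = -12314 cm⁻¹, with no excess pairing.
Low-spin t2g^6 e_g^0 gives -2.4Δₒ = -73884 cm⁻¹, but forming 2 extra pairs costs 2P = 49680 cm⁻¹, so E(LS) = -73884 + 49680 = -24204 cm⁻¹.
E(LS) − E(HS) = -24204 − (-12314) = -11890 cm⁻¹.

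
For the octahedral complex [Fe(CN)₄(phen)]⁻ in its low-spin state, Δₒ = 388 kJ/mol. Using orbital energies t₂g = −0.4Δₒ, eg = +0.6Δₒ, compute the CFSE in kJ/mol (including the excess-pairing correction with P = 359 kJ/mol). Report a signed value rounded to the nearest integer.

Ligand charges: 4×(-1) from CN⁻ and 1×(+0) from phen sum to -4; with overall charge -1, Fe is +3.
Fe is in group 8, so Fe³⁺ is d⁵ (8 − 3 = 5).
Configuration: t₂g⁵ eg⁰.
CFSE(orbital) = 5×(-0.4Δₒ) + 0×(0.6Δₒ) = -2.0Δₒ; with Δₒ = 388 kJ/mol that is -776 kJ/mol.
High-spin d⁵ would be t₂g³ eg² with 0 pairs; low-spin has 2, so 2 excess pairs cost +2P = +718 kJ/mol.
Overall CFSE = -776 + 718 = -58 kJ/mol.

-58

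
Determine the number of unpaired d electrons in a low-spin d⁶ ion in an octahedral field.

Configuration: t₂g⁶ eg⁰, giving 0 unpaired electrons.

0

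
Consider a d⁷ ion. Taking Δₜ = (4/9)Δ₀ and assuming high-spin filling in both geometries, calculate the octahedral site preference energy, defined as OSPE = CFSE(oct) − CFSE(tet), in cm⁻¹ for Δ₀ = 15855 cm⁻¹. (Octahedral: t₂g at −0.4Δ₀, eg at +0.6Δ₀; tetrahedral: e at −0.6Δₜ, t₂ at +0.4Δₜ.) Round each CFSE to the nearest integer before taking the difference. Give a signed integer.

In an octahedral site d⁷ (HS) is t₂g⁵ eg², giving CFSE(oct) = -0.8Δ₀ = -12684 cm⁻¹.
Tetrahedral e⁴ t₂³ gives -1.2Δₜ = -1.2 × (4/9) × 15855 = -8456 cm⁻¹.
OSPE = -12684 − (-8456) = -4228 cm⁻¹.

-4228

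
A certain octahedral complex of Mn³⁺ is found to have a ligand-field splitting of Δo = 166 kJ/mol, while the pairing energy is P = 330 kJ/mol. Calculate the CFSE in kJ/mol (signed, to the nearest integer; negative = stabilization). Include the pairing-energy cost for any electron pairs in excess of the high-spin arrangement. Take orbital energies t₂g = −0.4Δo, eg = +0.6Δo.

Mn³⁺: group 7, so d-count = 7 − 3 = 4.
With Δo < P the complex is high-spin.
Filling d⁴ accordingly: t₂g³ eg¹.
Orbital CFSE = -0.6Δo = -0.6 × 166 = -100 kJ/mol.
High-spin has no excess pairs, so no pairing correction applies.

-100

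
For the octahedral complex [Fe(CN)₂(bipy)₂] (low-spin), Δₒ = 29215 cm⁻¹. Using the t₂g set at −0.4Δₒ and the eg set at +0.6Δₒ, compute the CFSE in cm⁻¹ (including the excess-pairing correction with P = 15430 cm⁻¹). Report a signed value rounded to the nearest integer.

-39256

Ligand charges: 2×(-1) from CN⁻ and 2×(+0) from bipy sum to -2; with overall charge +0, Fe is +2.
Fe sits in group 8; removing 2 electrons leaves Fe²⁺ with 8 − 2 = 6 d electrons.
Configuration: t₂g⁶ eg⁰.
CFSE(orbital) = 6×(-0.4Δₒ) + 0×(0.6Δₒ) = -2.4Δₒ; with Δₒ = 29215 cm⁻¹ that is -70116 cm⁻¹.
Pairing penalty: 3 pairs vs 1 in the high-spin reference → 2 extra × P = 30860 cm⁻¹.
Combining: -70116 + 30860 = -39256 cm⁻¹.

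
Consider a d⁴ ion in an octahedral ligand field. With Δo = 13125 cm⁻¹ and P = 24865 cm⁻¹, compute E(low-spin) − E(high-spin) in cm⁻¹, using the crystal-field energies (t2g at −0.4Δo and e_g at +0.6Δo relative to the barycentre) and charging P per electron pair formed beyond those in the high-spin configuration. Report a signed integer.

In the high-spin limit (t2g^3 e_g^1) the orbital term is -0.6Δo = -7875 cm⁻¹, with no excess pairing.
For low-spin the configuration is t2g^4 e_g^0: orbital energy -1.6 × 13125 = -21000 cm⁻¹, and 1 additional pair relative to high-spin adds 24865 cm⁻¹, giving 3865 cm⁻¹.
The difference is 3865 − (-7875) = 11740 cm⁻¹, so high-spin lies lower.

11740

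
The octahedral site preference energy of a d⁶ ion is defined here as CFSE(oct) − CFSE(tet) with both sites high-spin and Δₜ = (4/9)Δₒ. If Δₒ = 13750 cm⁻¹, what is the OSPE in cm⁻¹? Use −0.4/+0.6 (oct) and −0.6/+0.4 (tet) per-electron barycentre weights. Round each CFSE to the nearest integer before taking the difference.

Octahedral (high-spin): t2g^4 e_g^2, CFSE = 4(−0.4) + 2(+0.6) = -0.4Δₒ = -0.4 × 13750 = -5500 cm⁻¹.
Tetrahedral: e^3 t2^3, CFSE = 3(−0.6) + 3(+0.4) = -0.6Δₜ = -0.6 × (4/9) × 13750 = -3667 cm⁻¹.
Subtracting, OSPE = -5500 − (-3667) = -1833 cm⁻¹.

-1833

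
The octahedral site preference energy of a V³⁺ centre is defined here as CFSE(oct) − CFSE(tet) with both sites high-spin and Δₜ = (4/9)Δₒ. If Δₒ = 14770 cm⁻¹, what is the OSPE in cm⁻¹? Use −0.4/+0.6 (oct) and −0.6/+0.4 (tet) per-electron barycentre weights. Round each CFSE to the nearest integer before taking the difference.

-3939

V is in group 5, so V³⁺ is d² (5 − 3 = 2).
In an octahedral site d² (HS) is t₂g² eg⁰, giving CFSE(oct) = -0.8Δₒ = -11816 cm⁻¹.
Tetrahedral e² t₂⁰ gives -1.2Δₜ = -1.2 × (4/9) × 14770 = -7877 cm⁻¹.
OSPE = CFSE(oct) − CFSE(tet) = -11816 − (-7877) = -3939 cm⁻¹.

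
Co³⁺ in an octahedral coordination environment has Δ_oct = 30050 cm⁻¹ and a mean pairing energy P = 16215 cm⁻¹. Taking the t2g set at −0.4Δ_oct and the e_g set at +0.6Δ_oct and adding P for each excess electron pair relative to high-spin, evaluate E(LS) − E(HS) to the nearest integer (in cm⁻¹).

-27670

Co³⁺: group 9, so d-count = 9 − 3 = 6.
High-spin d⁶ fills as t2g^4 e_g^2 with CFSE 4(−0.4) + 2(+0.6) = -0.4Δ_oct = -12020 cm⁻¹.
For low-spin the configuration is t2g^6 e_g^0: orbital energy -2.4 × 30050 = -72120 cm⁻¹, and 2 additional pairs relative to high-spin add 32430 cm⁻¹, giving -39690 cm⁻¹.
E(LS) − E(HS) = -39690 − (-12020) = -27670 cm⁻¹.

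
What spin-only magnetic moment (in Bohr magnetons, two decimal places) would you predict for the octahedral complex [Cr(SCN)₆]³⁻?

Each SCN⁻ contributes -1; 6 × (-1) = -6. With overall charge -3, Cr is in the +3 oxidation state.
Cr³⁺: group 6, so d-count = 6 − 3 = 3.
Configuration: t2g^3 e_g^0 → 3 unpaired electrons.
μ(spin-only) = √[3(3+2)] = √15 ≈ 3.87 Bohr magnetons.

3.87 Bohr magnetons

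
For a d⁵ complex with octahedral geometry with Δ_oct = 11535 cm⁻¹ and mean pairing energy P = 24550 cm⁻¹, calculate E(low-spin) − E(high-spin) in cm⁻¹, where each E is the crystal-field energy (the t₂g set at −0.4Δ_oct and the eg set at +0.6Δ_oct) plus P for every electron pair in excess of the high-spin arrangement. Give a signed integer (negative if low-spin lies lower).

High-spin d⁵ fills as t₂g³ eg² with CFSE 3(−0.4) + 2(+0.6) = 0.0Δ_oct = 0 cm⁻¹.
Low-spin t₂g⁵ eg⁰ gives -2.0Δ_oct = -23070 cm⁻¹, but forming 2 extra pairs costs 2P = 49100 cm⁻¹, so E(LS) = -23070 + 49100 = 26030 cm⁻¹.
E(LS) − E(HS) = 26030 − (0) = 26030 cm⁻¹.

26030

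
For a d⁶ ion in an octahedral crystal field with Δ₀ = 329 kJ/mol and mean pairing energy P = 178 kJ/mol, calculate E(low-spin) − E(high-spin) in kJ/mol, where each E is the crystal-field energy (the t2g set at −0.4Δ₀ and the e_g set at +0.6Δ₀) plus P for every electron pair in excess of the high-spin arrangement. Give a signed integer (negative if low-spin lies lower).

-302

In the high-spin limit (t2g^4 e_g^2) the orbital term is -0.4Δ₀ = -132 kJ/mol, with no excess pairing.
Low-spin t2g^6 e_g^0 gives -2.4Δ₀ = -790 kJ/mol, but forming 2 extra pairs costs 2P = 356 kJ/mol, so E(LS) = -790 + 356 = -434 kJ/mol.
Thus E(LS) − E(HS) = -302 kJ/mol.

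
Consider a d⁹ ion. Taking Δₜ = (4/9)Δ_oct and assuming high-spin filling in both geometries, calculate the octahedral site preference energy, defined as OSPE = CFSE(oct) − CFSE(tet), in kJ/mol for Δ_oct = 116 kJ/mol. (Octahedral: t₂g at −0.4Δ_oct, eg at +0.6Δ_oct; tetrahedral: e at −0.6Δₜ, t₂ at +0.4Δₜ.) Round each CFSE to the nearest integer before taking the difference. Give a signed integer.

In an octahedral site d⁹ (HS) is t2g^6 e_g^3, giving CFSE(oct) = -0.6Δ_oct = -70 kJ/mol.
In a tetrahedral site the filling is e^4 t2^5: CFSE(tet) = -0.4Δₜ = -0.4 × (4/9)(116) = -21 kJ/mol.
OSPE = CFSE(oct) − CFSE(tet) = -70 − (-21) = -49 kJ/mol.

-49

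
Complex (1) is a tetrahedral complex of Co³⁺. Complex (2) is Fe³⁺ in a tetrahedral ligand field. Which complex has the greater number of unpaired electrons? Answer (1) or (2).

(1): Co sits in group 9; removing 3 electrons leaves Co³⁺ with 9 − 3 = 6 d electrons; Tetrahedral splitting is small, so the complex is high-spin; e^3 t2^3 → 4 unpaired.
(2): Fe is in group 8, so Fe³⁺ is d⁵ (8 − 3 = 5); Tetrahedral fields are weak (Δₜ ≈ 4/9 Δₒ), so electrons fill high-spin; e^2 t2^3 → 5 unpaired.
So (2) has more unpaired electrons.

(2)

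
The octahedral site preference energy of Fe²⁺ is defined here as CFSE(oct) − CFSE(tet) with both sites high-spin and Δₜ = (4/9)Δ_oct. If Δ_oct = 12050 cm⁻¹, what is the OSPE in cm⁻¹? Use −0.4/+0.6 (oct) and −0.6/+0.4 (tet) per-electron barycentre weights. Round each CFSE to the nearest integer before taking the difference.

-1607

Group 8 minus oxidation state +2 gives a d⁶ configuration for Fe²⁺.
Octahedral high-spin t₂g⁴ eg²: CFSE = -0.4 × 12050 = -4820 cm⁻¹.
Tetrahedral e³ t₂³ gives -0.6Δₜ = -0.6 × (4/9) × 12050 = -3213 cm⁻¹.
OSPE = -4820 − (-3213) = -1607 cm⁻¹.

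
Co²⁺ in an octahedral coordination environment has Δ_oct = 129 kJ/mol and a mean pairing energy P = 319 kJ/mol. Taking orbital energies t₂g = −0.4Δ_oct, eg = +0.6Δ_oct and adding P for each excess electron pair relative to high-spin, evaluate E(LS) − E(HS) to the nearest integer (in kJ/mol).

190

Co sits in group 9; removing 2 electrons leaves Co²⁺ with 9 − 2 = 7 d electrons.
High-spin: t₂g⁵ eg², CFSE = -0.8Δ_oct = -103 kJ/mol.
Low-spin: t₂g⁶ eg¹, orbital CFSE = -1.8Δ_oct = -232 kJ/mol; plus 1 excess pair × P = +319 kJ/mol; total 87 kJ/mol.
The difference is 87 − (-103) = 190 kJ/mol, so high-spin lies lower.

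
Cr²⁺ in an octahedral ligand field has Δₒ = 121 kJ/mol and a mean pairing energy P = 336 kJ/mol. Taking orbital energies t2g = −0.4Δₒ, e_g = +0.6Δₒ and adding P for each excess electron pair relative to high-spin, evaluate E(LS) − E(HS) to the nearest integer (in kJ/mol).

215

Cr is in group 6, so Cr²⁺ is d⁴ (6 − 2 = 4).
High-spin: t2g^3 e_g^1, CFSE = -0.6Δₒ = -73 kJ/mol.
Low-spin: t2g^4 e_g^0, orbital CFSE = -1.6Δₒ = -194 kJ/mol; plus 1 excess pair × P = +336 kJ/mol; total 142 kJ/mol.
E(LS) − E(HS) = 142 − (-73) = 215 kJ/mol.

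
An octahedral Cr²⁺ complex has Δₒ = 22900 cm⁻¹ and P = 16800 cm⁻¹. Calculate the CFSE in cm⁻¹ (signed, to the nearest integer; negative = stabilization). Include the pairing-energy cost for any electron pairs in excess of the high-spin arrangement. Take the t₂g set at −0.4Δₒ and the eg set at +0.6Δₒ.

Cr²⁺: group 6, so d-count = 6 − 2 = 4.
Here Δₒ > P (22900 > 16800), so the low-spin state is favoured.
Filling d⁴ accordingly: t₂g⁴ eg⁰.
Orbital CFSE = -1.6Δₒ = -1.6 × 22900 = -36640 cm⁻¹.
Excess pairs vs high-spin: 1 − 0 = 1; pairing cost = +16800 cm⁻¹.
Net CFSE = -36640 + 16800 = -19840 cm⁻¹.

-19840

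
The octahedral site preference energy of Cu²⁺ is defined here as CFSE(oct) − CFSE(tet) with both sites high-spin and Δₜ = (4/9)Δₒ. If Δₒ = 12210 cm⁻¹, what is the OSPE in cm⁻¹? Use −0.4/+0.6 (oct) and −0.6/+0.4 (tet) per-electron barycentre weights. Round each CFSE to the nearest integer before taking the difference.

Cu²⁺: group 11, so d-count = 11 − 2 = 9.
In an octahedral site d⁹ (HS) is t2g^6 e_g^3, giving CFSE(oct) = -0.6Δₒ = -7326 cm⁻¹.
Tetrahedral: e^4 t2^5, CFSE = 4(−0.6) + 5(+0.4) = -0.4Δₜ = -0.4 × (4/9) × 12210 = -2171 cm⁻¹.
Subtracting, OSPE = -7326 − (-2171) = -5155 cm⁻¹.

-5155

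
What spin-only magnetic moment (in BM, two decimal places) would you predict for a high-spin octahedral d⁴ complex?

4.90 BM

Configuration: t₂g³ eg¹ → 4 unpaired electrons.
μ(spin-only) = √[4(4+2)] = √24 ≈ 4.90 BM.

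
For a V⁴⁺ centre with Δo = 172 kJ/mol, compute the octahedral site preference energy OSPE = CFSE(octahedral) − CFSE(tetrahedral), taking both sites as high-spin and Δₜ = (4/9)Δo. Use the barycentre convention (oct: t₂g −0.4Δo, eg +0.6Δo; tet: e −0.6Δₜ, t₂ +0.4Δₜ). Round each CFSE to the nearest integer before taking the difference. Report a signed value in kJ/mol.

-23

Group 5 minus oxidation state +4 gives a d¹ configuration for V⁴⁺.
In an octahedral site d¹ (HS) is t₂g¹ eg⁰, giving CFSE(oct) = -0.4Δo = -69 kJ/mol.
Tetrahedral e¹ t₂⁰ gives -0.6Δₜ = -0.6 × (4/9) × 172 = -46 kJ/mol.
OSPE = -69 − (-46) = -23 kJ/mol.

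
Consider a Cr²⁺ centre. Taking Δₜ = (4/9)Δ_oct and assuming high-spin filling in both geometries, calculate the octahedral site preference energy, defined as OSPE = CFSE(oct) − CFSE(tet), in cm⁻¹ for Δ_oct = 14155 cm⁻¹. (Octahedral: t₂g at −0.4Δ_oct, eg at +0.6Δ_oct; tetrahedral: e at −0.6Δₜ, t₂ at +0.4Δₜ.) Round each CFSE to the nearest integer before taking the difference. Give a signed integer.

Cr is in group 6, so Cr²⁺ is d⁴ (6 − 2 = 4).
Octahedral high-spin t2g^3 e_g^1: CFSE = -0.6 × 14155 = -8493 cm⁻¹.
Tetrahedral: e^2 t2^2, CFSE = 2(−0.6) + 2(+0.4) = -0.4Δₜ = -0.4 × (4/9) × 14155 = -2516 cm⁻¹.
Subtracting, OSPE = -8493 − (-2516) = -5977 cm⁻¹.

-5977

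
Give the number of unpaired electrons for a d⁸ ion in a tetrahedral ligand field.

Tetrahedral splitting is small, so the complex is high-spin.
Configuration: e^4 t2^4, giving 2 unpaired electrons.

2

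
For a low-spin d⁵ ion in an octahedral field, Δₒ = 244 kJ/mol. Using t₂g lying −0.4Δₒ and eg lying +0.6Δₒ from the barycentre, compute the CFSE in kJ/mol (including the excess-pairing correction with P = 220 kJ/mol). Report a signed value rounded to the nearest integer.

The d⁵ electrons fill as t₂g⁵ eg⁰.
The orbital stabilization is -2.0Δₒ = -2.0 × 244 = -488 kJ/mol.
Pairing penalty: 2 pairs vs 0 in the high-spin reference → 2 extra × P = 440 kJ/mol.
Overall CFSE = -488 + 440 = -48 kJ/mol.

-48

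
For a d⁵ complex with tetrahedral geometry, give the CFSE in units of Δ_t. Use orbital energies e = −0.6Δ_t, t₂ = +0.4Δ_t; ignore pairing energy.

0.0 Δ_t

With tetrahedral geometry the complex is necessarily high-spin.
Configuration: e² t₂³.
CFSE = 2(-0.6Δ_t) + 3(0.4Δ_t) = -1.2Δ_t + 1.2Δ_t = 0.0Δ_t.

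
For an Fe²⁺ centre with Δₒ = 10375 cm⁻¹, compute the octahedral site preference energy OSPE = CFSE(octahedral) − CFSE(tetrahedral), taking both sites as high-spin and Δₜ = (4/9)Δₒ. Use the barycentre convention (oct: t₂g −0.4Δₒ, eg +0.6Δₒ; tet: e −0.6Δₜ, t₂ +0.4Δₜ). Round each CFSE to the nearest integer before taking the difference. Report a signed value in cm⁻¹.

-1383

Fe²⁺: group 8, so d-count = 8 − 2 = 6.
In an octahedral site d⁶ (HS) is t2g^4 e_g^2, giving CFSE(oct) = -0.4Δₒ = -4150 cm⁻¹.
In a tetrahedral site the filling is e^3 t2^3: CFSE(tet) = -0.6Δₜ = -0.6 × (4/9)(10375) = -2767 cm⁻¹.
Subtracting, OSPE = -4150 − (-2767) = -1383 cm⁻¹.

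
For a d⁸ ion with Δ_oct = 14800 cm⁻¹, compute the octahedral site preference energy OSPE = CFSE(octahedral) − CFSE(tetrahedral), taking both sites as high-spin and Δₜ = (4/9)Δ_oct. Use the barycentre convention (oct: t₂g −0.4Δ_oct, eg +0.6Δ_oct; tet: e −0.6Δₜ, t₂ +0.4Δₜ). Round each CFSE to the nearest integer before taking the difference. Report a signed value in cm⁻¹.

In an octahedral site d⁸ (HS) is t2g^6 e_g^2, giving CFSE(oct) = -1.2Δ_oct = -17760 cm⁻¹.
Tetrahedral: e^4 t2^4, CFSE = 4(−0.6) + 4(+0.4) = -0.8Δₜ = -0.8 × (4/9) × 14800 = -5262 cm⁻¹.
OSPE = CFSE(oct) − CFSE(tet) = -17760 − (-5262) = -12498 cm⁻¹.

-12498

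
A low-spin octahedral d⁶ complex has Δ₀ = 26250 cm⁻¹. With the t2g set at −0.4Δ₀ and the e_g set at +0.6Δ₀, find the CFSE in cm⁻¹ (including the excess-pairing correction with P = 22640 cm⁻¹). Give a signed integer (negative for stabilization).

Electron filling gives t2g^6 e_g^0.
The orbital stabilization is -2.4Δ₀ = -2.4 × 26250 = -63000 cm⁻¹.
Pairing penalty: 3 pairs vs 1 in the high-spin reference → 2 extra × P = 45280 cm⁻¹.
Combining: -63000 + 45280 = -17720 cm⁻¹.

-17720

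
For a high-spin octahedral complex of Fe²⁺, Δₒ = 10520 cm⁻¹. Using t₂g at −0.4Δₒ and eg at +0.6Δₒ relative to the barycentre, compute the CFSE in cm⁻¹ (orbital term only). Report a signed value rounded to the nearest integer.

-4208

Fe²⁺: group 8, so d-count = 8 − 2 = 6.
Configuration: t₂g⁴ eg².
CFSE(orbital) = 4×(-0.4Δₒ) + 2×(0.6Δₒ) = -0.4Δₒ; with Δₒ = 10520 cm⁻¹ that is -4208 cm⁻¹.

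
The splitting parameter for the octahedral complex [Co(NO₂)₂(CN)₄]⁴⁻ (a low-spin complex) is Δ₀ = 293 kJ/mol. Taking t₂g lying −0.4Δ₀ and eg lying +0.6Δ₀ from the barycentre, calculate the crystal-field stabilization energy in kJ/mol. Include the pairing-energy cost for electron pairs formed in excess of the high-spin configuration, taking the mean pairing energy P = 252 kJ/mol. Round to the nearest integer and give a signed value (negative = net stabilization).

Ligand charges: 2×(-1) from NO₂⁻ and 4×(-1) from CN⁻ sum to -6; with overall charge -4, Co is +2.
Co sits in group 9; removing 2 electrons leaves Co²⁺ with 9 − 2 = 7 d electrons.
Configuration: t₂g⁶ eg¹.
CFSE(orbital) = 6×(-0.4Δ₀) + 1×(0.6Δ₀) = -1.8Δ₀; with Δ₀ = 293 kJ/mol that is -527 kJ/mol.
Relative to high-spin t₂g⁵ eg² (2 paired), the low-spin configuration has 1 additional pair, contributing +1 × 252 = +252 kJ/mol.
Overall CFSE = -527 + 252 = -275 kJ/mol.

-275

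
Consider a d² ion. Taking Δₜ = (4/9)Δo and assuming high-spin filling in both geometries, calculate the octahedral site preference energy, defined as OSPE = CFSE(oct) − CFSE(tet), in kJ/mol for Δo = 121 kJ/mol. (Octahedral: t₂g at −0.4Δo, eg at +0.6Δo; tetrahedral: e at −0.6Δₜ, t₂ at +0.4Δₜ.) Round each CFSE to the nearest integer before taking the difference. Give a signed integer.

-32

In an octahedral site d² (HS) is t₂g² eg⁰, giving CFSE(oct) = -0.8Δo = -97 kJ/mol.
Tetrahedral e² t₂⁰ gives -1.2Δₜ = -1.2 × (4/9) × 121 = -65 kJ/mol.
OSPE = -97 − (-65) = -32 kJ/mol.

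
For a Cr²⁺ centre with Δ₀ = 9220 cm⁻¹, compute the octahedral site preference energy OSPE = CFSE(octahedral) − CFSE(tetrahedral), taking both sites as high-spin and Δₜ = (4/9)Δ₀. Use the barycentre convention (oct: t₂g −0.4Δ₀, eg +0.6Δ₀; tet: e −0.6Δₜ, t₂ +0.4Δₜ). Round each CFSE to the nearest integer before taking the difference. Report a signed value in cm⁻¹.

-3893

Group 6 minus oxidation state +2 gives a d⁴ configuration for Cr²⁺.
In an octahedral site d⁴ (HS) is t₂g³ eg¹, giving CFSE(oct) = -0.6Δ₀ = -5532 cm⁻¹.
Tetrahedral: e² t₂², CFSE = 2(−0.6) + 2(+0.4) = -0.4Δₜ = -0.4 × (4/9) × 9220 = -1639 cm⁻¹.
Subtracting, OSPE = -5532 − (-1639) = -3893 cm⁻¹.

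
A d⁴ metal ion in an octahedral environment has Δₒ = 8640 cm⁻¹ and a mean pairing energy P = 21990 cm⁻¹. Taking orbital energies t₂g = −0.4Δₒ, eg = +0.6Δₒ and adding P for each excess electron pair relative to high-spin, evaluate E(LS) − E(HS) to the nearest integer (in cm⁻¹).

In the high-spin limit (t₂g³ eg¹) the orbital term is -0.6Δₒ = -5184 cm⁻¹, with no excess pairing.
Low-spin: t₂g⁴ eg⁰, orbital CFSE = -1.6Δₒ = -13824 cm⁻¹; plus 1 excess pair × P = +21990 cm⁻¹; total 8166 cm⁻¹.
E(LS) − E(HS) = 8166 − (-5184) = 13350 cm⁻¹.

13350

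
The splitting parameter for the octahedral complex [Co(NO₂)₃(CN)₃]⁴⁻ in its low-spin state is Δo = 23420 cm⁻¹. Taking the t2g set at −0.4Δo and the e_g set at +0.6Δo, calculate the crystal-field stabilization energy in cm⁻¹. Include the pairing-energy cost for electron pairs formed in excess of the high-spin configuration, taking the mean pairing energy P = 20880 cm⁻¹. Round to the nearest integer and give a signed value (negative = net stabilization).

-21276

Ligand charges: 3×(-1) from NO₂⁻ and 3×(-1) from CN⁻ sum to -6; with overall charge -4, Co is +2.
Co is in group 9, so Co²⁺ is d⁷ (9 − 2 = 7).
Configuration: t2g^6 e_g^1.
The orbital stabilization is -1.8Δo = -1.8 × 23420 = -42156 cm⁻¹.
Relative to high-spin t2g^5 e_g^2 (2 paired), the low-spin configuration has 1 additional pair, contributing +1 × 20880 = +20880 cm⁻¹.
Combining: -42156 + 20880 = -21276 cm⁻¹.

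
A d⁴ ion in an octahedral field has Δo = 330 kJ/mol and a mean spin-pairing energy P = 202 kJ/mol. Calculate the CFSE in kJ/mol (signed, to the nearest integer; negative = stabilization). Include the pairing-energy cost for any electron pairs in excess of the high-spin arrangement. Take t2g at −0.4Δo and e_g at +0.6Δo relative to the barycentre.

Here Δo > P (330 > 202), so the low-spin state is favoured.
That gives t2g^4 e_g^0.
Orbital CFSE = -1.6Δo = -1.6 × 330 = -528 kJ/mol.
Excess pairs vs high-spin: 1 − 0 = 1; pairing cost = +202 kJ/mol.
Net CFSE = -528 + 202 = -326 kJ/mol.

-326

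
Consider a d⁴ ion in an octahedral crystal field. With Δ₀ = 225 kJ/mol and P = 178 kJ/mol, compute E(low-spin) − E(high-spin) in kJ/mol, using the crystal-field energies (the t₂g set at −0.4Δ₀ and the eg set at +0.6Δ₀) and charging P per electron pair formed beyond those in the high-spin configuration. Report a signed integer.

-47

High-spin: t₂g³ eg¹, CFSE = -0.6Δ₀ = -135 kJ/mol.
Low-spin: t₂g⁴ eg⁰, orbital CFSE = -1.6Δ₀ = -360 kJ/mol; plus 1 excess pair × P = +178 kJ/mol; total -182 kJ/mol.
E(LS) − E(HS) = -182 − (-135) = -47 kJ/mol.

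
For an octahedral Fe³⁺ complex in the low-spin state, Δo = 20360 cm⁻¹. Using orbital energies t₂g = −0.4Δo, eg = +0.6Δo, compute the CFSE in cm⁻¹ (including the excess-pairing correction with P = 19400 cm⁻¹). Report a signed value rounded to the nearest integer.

Fe sits in group 8; removing 3 electrons leaves Fe³⁺ with 8 − 3 = 5 d electrons.
Electron filling gives t₂g⁵ eg⁰.
Orbital CFSE = 5(-0.4) + 0(0.6) = -2.0Δo = -2.0 × 20360 = -40720 cm⁻¹.
Pairing penalty: 2 pairs vs 0 in the high-spin reference → 2 extra × P = 38800 cm⁻¹.
Combining: -40720 + 38800 = -1920 cm⁻¹.

-1920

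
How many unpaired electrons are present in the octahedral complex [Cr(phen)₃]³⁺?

3

phen is neutral, so the +3 overall charge sits on Cr: oxidation state +3.
Cr sits in group 6; removing 3 electrons leaves Cr³⁺ with 6 − 3 = 3 d electrons.
For octahedral d³ the high- and low-spin configurations coincide.
Configuration: t2g^3 e_g^0, giving 3 unpaired electrons.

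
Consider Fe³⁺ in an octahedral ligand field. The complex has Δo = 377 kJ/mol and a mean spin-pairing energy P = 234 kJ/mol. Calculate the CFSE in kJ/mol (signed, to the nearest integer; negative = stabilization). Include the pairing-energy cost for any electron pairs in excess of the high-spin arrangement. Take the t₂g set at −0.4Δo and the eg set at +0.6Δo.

-286

Fe³⁺: group 8, so d-count = 8 − 3 = 5.
Here Δo > P (377 > 234), so the low-spin state is favoured.
That gives t₂g⁵ eg⁰.
Orbital CFSE = -2.0Δo = -2.0 × 377 = -754 kJ/mol.
Excess pairs vs high-spin: 2 − 0 = 2; pairing cost = +468 kJ/mol.
Net CFSE = -754 + 468 = -286 kJ/mol.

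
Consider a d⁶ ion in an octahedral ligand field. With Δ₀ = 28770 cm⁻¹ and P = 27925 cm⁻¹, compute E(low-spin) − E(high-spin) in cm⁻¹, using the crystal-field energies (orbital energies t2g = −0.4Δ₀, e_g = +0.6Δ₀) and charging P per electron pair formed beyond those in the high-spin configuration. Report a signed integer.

-1690

In the high-spin limit (t2g^4 e_g^2) the orbital term is -0.4Δ₀ = -11508 cm⁻¹, with no excess pairing.
Low-spin t2g^6 e_g^0 gives -2.4Δ₀ = -69048 cm⁻¹, but forming 2 extra pairs costs 2P = 55850 cm⁻¹, so E(LS) = -69048 + 55850 = -13198 cm⁻¹.
Thus E(LS) − E(HS) = -1690 cm⁻¹.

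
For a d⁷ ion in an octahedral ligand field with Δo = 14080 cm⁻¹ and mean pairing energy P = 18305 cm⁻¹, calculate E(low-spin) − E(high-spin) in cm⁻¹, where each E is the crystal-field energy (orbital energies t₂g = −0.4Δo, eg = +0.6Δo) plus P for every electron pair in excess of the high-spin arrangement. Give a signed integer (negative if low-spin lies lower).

4225

High-spin: t₂g⁵ eg², CFSE = -0.8Δo = -11264 cm⁻¹.
Low-spin t₂g⁶ eg¹ gives -1.8Δo = -25344 cm⁻¹, but forming 1 extra pair costs 1P = 18305 cm⁻¹, so E(LS) = -25344 + 18305 = -7039 cm⁻¹.
Thus E(LS) − E(HS) = 4225 cm⁻¹.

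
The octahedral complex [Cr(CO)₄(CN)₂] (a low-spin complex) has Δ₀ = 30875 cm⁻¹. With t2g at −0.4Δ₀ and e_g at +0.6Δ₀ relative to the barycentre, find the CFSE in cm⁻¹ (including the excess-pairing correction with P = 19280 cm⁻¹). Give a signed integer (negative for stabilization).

-30120

Ligand charges: 4×(+0) from CO and 2×(-1) from CN⁻ sum to -2; with overall charge +0, Cr is +2.
Group 6 minus oxidation state +2 gives a d⁴ configuration for Cr²⁺.
The d⁴ electrons fill as t2g^4 e_g^0.
CFSE(orbital) = 4×(-0.4Δ₀) + 0×(0.6Δ₀) = -1.6Δ₀; with Δ₀ = 30875 cm⁻¹ that is -49400 cm⁻¹.
High-spin d⁴ would be t2g^3 e_g^1 with 0 pairs; low-spin has 1, so 1 excess pair costs +1P = +19280 cm⁻¹.
Combining: -49400 + 19280 = -30120 cm⁻¹.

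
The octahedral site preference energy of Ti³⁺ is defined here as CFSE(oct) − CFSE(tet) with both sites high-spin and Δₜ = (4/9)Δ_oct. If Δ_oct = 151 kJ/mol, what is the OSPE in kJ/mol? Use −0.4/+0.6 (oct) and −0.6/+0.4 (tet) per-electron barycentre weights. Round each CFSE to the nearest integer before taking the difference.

-20

Ti sits in group 4; removing 3 electrons leaves Ti³⁺ with 4 − 3 = 1 d electrons.
In an octahedral site d¹ (HS) is t2g^1 e_g^0, giving CFSE(oct) = -0.4Δ_oct = -60 kJ/mol.
Tetrahedral e^1 t2^0 gives -0.6Δₜ = -0.6 × (4/9) × 151 = -40 kJ/mol.
OSPE = CFSE(oct) − CFSE(tet) = -60 − (-40) = -20 kJ/mol.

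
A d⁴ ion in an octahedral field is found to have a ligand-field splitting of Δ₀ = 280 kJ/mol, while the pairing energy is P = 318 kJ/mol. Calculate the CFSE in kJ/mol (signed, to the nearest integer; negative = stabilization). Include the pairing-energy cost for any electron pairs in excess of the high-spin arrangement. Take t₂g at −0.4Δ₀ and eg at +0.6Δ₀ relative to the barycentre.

Here Δ₀ < P (280 < 318), so the high-spin state is favoured.
Filling d⁴ accordingly: t₂g³ eg¹.
Orbital CFSE = -0.6Δ₀ = -0.6 × 280 = -168 kJ/mol.
High-spin has no excess pairs, so no pairing correction applies.

-168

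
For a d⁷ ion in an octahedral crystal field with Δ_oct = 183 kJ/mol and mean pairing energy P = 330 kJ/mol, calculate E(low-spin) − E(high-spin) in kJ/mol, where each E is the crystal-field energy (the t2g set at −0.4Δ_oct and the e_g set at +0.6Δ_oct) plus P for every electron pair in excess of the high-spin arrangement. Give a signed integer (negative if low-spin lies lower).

In the high-spin limit (t2g^5 e_g^2) the orbital term is -0.8Δ_oct = -146 kJ/mol, with no excess pairing.
Low-spin: t2g^6 e_g^1, orbital CFSE = -1.8Δ_oct = -329 kJ/mol; plus 1 excess pair × P = +330 kJ/mol; total 1 kJ/mol.
The difference is 1 − (-146) = 147 kJ/mol, so high-spin lies lower.

147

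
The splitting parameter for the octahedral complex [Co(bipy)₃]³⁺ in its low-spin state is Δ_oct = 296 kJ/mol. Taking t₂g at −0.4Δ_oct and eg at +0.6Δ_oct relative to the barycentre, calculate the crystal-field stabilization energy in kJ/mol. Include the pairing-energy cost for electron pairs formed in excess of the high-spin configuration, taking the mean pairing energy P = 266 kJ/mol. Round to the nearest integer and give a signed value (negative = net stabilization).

bipy is neutral, so the +3 overall charge sits on Co: oxidation state +3.
Group 9 minus oxidation state +3 gives a d⁶ configuration for Co³⁺.
The d⁶ electrons fill as t₂g⁶ eg⁰.
Orbital CFSE = 6(-0.4) + 0(0.6) = -2.4Δ_oct = -2.4 × 296 = -710 kJ/mol.
Relative to high-spin t₂g⁴ eg² (1 paired), the low-spin configuration has 2 additional pairs, contributing +2 × 266 = +532 kJ/mol.
Overall CFSE = -710 + 532 = -178 kJ/mol.

-178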